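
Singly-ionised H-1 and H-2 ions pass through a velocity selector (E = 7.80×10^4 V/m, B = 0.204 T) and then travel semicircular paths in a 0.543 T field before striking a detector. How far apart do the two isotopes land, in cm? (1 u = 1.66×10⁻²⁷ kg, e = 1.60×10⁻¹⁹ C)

Both emerge at v = E/B₁ = 3.82×10^5 m/s.
r = mv/(qB₂), so r₁ = 7.306×10^-3 m and r₂ = 0.01461 m, giving Δr = 7.31×10^-3 m.
After a semicircle each ion lands a diameter 2r from the entry slit, so the separation is 2Δr = 0.0146 m.

Δd ≈ 1.46 cm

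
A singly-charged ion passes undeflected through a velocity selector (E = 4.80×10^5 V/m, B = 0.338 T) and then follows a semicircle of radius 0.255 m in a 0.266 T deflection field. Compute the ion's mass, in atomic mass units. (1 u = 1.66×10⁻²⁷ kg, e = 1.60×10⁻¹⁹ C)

m ≈ 4.60 u

v = E/B₁ = 1.42×10^6 m/s.
From r = mv/(qB₂), m = qB₂r/v = (1×1.60×10^-19)(0.266)(0.255) / (1.42×10^6) = 7.64×10^-27 kg.
In atomic mass units: m = 7.64×10^-27 / 1.66×10^-27 = 4.60 u.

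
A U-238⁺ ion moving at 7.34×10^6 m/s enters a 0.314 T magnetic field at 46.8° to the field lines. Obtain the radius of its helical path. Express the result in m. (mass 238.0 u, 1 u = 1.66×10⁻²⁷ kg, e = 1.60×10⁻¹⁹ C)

r ≈ 42.1 m

Only the perpendicular component v⊥ = v sin46.8° = 5.35×10^6 m/s is bent by the field.
r = m v⊥ /(qB) = (3.95×10^-25)(5.35×10^6) / [(1×1.60×10^-19)(0.314)] = 42.1 m.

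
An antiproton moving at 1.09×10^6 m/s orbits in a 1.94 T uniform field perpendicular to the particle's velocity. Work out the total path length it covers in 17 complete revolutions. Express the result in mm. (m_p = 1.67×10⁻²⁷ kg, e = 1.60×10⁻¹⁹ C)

r = mv/(qB) = 5.86×10^-3 m, so one revolution covers 2πr = 0.0368 m.
In 17 revolutions: L = 17·2πr = 0.626 m.

L ≈ 626 mm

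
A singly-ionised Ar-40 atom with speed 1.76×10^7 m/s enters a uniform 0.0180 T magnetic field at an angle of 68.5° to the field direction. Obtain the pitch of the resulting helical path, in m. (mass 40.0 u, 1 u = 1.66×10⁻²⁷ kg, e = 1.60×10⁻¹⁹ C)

pitch ≈ 934 m

The velocity component along B is v∥ = v cos68.5° = 6.45×10^6 m/s.
The cyclotron period T = 2πm/(qB) = 1.45×10^-4 s is set by m, q, B alone.
Pitch = v∥·T = (6.45×10^6)(1.45×10^-4) = 934 m.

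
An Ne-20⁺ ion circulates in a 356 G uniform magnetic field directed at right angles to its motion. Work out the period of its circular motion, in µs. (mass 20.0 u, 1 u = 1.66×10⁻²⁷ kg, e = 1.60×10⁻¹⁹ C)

The cyclotron period is independent of speed: T = 2πm/(qB).
T = 2π(3.32×10^-26) / [(1×1.60×10^-19)(0.0356)] = 3.66×10^-5 s.

T ≈ 36.6 µs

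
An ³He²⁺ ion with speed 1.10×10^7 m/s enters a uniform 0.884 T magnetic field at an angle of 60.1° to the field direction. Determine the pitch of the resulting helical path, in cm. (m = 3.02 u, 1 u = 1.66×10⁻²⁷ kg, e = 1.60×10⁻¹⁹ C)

pitch ≈ 61.1 cm

The velocity component along B is v∥ = v cos60.1° = 5.48×10^6 m/s.
The cyclotron period T = 2πm/(qB) = 1.11×10^-7 s is set by m, q, B alone.
Pitch = v∥·T = (5.48×10^6)(1.11×10^-7) = 0.611 m.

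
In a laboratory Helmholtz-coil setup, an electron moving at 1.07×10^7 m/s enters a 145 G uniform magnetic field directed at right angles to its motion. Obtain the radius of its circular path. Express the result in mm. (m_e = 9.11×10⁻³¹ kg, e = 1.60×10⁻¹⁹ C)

r ≈ 4.20 mm

The magnetic force provides the centripetal force: qvB = mv²/r, so r = mv/(qB).
r = (9.11×10^-31 kg)(1.07×10^7 m/s) / [(1×1.60×10^-19 C)(0.0145 T)] = 4.20×10^-3 m.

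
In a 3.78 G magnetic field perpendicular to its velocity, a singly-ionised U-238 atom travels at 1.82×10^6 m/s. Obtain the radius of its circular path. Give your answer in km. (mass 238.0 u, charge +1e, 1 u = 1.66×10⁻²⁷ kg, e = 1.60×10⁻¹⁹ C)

The magnetic force provides the centripetal force: qvB = mv²/r, so r = mv/(qB).
r = (3.95×10^-25 kg)(1.82×10^6 m/s) / [(1×1.60×10^-19 C)(3.78×10^-4 T)] = 1.19×10^4 m.

r ≈ 11.9 km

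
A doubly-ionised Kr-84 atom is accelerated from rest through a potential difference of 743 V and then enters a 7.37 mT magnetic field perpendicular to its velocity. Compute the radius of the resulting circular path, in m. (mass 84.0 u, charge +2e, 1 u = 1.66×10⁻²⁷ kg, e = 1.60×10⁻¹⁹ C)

The kinetic energy gained is K = qV = (2×1.60×10^-19)(743) = 2.38×10^-16 J.
v = √(2K/m) = 5.84×10^4 m/s.
r = mv/(qB) = (1.39×10^-25)(5.84×10^4) / [(2×1.60×10^-19)(7.37×10^-3)] = 3.45 m.

r ≈ 3.45 m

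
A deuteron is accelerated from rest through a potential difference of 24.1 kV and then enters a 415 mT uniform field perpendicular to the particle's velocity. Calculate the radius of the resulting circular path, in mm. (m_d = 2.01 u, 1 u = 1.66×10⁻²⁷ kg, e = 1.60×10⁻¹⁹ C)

r ≈ 76.4 mm

The kinetic energy gained is K = qV = (1×1.60×10^-19)(2.41×10^4) = 3.86×10^-15 J.
v = √(2K/m) = 1.52×10^6 m/s.
r = mv/(qB) = (3.34×10^-27)(1.52×10^6) / [(1×1.60×10^-19)(0.415)] = 0.0764 m.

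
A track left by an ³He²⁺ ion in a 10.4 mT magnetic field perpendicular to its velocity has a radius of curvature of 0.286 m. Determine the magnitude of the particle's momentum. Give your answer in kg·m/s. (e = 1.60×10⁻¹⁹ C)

p ≈ 9.52×10^-22 kg·m/s

Since qvB = mv²/r, the momentum p = mv = qBr.
p = (2×1.60×10^-19)(0.0104)(0.286) = 9.52×10^-22 kg·m/s.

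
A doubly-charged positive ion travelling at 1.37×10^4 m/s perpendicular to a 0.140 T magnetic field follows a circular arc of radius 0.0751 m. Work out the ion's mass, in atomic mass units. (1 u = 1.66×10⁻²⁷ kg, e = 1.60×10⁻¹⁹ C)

m ≈ 148 u

qvB = mv²/r ⇒ m = qBr/v.
m = (2×1.60×10^-19)(0.140)(0.0751) / (1.37×10^4) = 2.46×10^-25 kg = 148 u.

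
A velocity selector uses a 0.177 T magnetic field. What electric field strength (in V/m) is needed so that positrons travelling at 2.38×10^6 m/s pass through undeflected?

E ≈ 4.21×10^5 V/m

qE = qvB ⇒ E = vB = (2.38×10^6)(0.177) = 4.21×10^5 V/m.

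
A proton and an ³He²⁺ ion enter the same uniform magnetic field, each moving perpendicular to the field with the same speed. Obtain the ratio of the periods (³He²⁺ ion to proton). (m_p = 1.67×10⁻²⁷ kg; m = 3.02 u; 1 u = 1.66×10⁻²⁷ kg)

ratio ≈ 1.50

T = 2πm/(qB) is independent of speed, so T₂/T₁ = (m₂/q₂)/(m₁/q₁).
T_{³He²⁺ ion}/T_{proton} = (5.01×10^-27/2e) / (1.67×10^-27/1e) = 1.50.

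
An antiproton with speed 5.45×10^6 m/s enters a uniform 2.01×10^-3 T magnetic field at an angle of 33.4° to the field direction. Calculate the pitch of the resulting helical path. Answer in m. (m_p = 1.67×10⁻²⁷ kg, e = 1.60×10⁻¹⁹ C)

pitch ≈ 148 m

The velocity component along B is v∥ = v cos33.4° = 4.55×10^6 m/s.
The cyclotron period T = 2πm/(qB) = 3.26×10^-5 s is set by m, q, B alone.
Pitch = v∥·T = (4.55×10^6)(3.26×10^-5) = 148 m.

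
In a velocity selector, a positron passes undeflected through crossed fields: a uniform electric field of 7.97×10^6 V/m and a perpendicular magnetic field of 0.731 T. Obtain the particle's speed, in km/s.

v ≈ 10900 km/s

For zero net force, qE = qvB, so v = E/B.
v = (7.97×10^6) / (0.731) = 1.09×10^7 m/s.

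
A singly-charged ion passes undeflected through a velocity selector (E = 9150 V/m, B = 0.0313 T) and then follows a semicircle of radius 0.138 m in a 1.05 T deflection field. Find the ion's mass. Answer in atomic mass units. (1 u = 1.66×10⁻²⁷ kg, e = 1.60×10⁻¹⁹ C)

v = E/B₁ = 2.92×10^5 m/s.
From r = mv/(qB₂), m = qB₂r/v = (1×1.60×10^-19)(1.05)(0.138) / (2.92×10^5) = 7.93×10^-26 kg.
In atomic mass units: m = 7.93×10^-26 / 1.66×10^-27 = 47.8 u.

m ≈ 47.8 u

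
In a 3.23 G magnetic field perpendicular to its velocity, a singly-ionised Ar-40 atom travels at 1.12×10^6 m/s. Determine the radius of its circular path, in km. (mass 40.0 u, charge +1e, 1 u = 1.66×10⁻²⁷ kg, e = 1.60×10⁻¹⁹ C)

r ≈ 1.44 km

The magnetic force provides the centripetal force: qvB = mv²/r, so r = mv/(qB).
r = (6.64×10^-26 kg)(1.12×10^6 m/s) / [(1×1.60×10^-19 C)(3.23×10^-4 T)] = 1440 m.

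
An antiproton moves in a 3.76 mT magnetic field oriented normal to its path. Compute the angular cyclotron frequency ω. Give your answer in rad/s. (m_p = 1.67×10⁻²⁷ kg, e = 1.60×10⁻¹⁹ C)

ω = qB/m = (1×1.60×10^-19)(3.76×10^-3) / (1.67×10^-27) = 3.60×10^5 rad/s.

ω ≈ 3.60×10^5 rad/s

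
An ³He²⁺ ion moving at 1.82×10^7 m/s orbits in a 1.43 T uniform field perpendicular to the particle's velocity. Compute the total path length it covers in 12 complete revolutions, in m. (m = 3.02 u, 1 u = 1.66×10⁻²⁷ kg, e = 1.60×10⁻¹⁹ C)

r = mv/(qB) = 0.199 m, so one revolution covers 2πr = 1.25 m.
In 12 revolutions: L = 12·2πr = 15.0 m.

L ≈ 15.0 m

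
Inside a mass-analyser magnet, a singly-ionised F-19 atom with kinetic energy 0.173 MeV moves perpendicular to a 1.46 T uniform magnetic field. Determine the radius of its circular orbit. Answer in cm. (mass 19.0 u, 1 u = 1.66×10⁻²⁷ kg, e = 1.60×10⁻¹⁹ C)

Convert the energy: K = 0.173 MeV = 2.77×10^-14 J.
v = √(2K/m) = √(2·2.77×10^-14/3.15×10^-26) = 1.32×10^6 m/s.
r = mv/(qB) = (3.15×10^-26)(1.32×10^6) / [(1×1.60×10^-19)(1.46)] = 0.179 m.

r ≈ 17.9 cm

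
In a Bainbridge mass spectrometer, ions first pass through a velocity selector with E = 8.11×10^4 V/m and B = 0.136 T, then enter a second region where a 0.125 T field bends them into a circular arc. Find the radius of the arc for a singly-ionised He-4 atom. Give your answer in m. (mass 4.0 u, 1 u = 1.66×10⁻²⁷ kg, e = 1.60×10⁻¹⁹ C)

The selector passes v = E/B = 8.11×10^4/0.136 = 5.96×10^5 m/s.
In the deflection region, r = mv/(qB₂) = (6.64×10^-27)(5.96×10^5) / [(1×1.60×10^-19)(0.125)] = 0.198 m.

r ≈ 0.198 m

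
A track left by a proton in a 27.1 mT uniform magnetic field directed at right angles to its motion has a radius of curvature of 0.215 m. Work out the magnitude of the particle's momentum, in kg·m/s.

Since qvB = mv²/r, the momentum p = mv = qBr.
p = (1×1.60×10^-19)(0.0271)(0.215) = 9.32×10^-22 kg·m/s.

p ≈ 9.32×10^-22 kg·m/s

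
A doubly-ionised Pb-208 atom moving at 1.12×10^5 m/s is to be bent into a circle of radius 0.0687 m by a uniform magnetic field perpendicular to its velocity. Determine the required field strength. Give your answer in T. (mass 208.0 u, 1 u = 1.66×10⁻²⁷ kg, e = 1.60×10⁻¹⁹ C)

qvB = mv²/r gives B = mv/(qr).
B = (3.45×10^-25)(1.12×10^5) / [(2×1.60×10^-19)(0.0687)] = 1.76 T.

B ≈ 1.76 T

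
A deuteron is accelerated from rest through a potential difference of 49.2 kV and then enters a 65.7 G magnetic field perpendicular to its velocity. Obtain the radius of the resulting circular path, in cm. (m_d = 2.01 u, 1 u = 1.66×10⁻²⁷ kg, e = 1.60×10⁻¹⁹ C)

r ≈ 689 cm

The kinetic energy gained is K = qV = (1×1.60×10^-19)(4.92×10^4) = 7.87×10^-15 J.
v = √(2K/m) = 2.17×10^6 m/s.
r = mv/(qB) = (3.34×10^-27)(2.17×10^6) / [(1×1.60×10^-19)(6.57×10^-3)] = 6.89 m.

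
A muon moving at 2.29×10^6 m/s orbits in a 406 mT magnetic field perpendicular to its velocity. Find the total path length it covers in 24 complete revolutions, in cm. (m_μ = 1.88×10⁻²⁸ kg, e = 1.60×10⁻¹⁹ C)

L ≈ 99.9 cm

r = mv/(qB) = 6.63×10^-3 m, so one revolution covers 2πr = 0.0416 m.
In 24 revolutions: L = 24·2πr = 0.999 m.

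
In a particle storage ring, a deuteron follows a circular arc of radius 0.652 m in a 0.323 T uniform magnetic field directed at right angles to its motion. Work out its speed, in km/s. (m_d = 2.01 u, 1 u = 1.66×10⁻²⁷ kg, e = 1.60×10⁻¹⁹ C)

v ≈ 10100 km/s

From qvB = mv²/r, v = qBr/m.
v = (1×1.60×10^-19)(0.323)(0.652) / (3.34×10^-27) = 1.01×10^7 m/s.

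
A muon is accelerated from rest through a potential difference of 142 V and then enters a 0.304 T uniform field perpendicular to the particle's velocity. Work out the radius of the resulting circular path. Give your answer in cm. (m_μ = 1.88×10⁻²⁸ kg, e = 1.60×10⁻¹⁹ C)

r ≈ 0.190 cm

The kinetic energy gained is K = qV = (1×1.60×10^-19)(142) = 2.27×10^-17 J.
v = √(2K/m) = 4.92×10^5 m/s.
r = mv/(qB) = (1.88×10^-28)(4.92×10^5) / [(1×1.60×10^-19)(0.304)] = 1.90×10^-3 m.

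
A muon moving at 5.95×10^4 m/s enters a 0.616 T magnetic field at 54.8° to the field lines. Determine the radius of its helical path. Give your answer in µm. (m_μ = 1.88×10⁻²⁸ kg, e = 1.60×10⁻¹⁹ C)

Only the perpendicular component v⊥ = v sin54.8° = 4.86×10^4 m/s is bent by the field.
r = m v⊥ /(qB) = (1.88×10^-28)(4.86×10^4) / [(1×1.60×10^-19)(0.616)] = 9.27×10^-5 m.

r ≈ 92.7 µm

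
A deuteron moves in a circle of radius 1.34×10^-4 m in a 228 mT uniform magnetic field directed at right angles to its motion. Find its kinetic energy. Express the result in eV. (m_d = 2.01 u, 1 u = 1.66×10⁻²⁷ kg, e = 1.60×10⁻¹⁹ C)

K ≈ 0.0224 eV

v = qBr/m = (1×1.60×10^-19)(0.228)(1.34×10^-4) / (3.34×10^-27) = 1470 m/s.
K = ½mv² = 0.5·(3.34×10^-27)·(1470)² = 3.58×10^-21 J = 0.0224 eV.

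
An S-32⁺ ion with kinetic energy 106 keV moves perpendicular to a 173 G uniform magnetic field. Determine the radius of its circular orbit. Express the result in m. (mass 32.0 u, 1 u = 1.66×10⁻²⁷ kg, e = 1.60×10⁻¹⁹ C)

r ≈ 15.3 m

Convert the energy: K = 106 keV = 1.70×10^-14 J.
v = √(2K/m) = √(2·1.70×10^-14/5.31×10^-26) = 7.99×10^5 m/s.
r = mv/(qB) = (5.31×10^-26)(7.99×10^5) / [(1×1.60×10^-19)(0.0173)] = 15.3 m.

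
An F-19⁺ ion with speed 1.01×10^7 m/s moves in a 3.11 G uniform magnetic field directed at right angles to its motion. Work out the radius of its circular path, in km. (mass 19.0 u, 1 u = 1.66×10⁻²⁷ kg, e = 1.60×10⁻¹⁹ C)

r ≈ 6.40 km

The magnetic force provides the centripetal force: qvB = mv²/r, so r = mv/(qB).
r = (3.15×10^-26 kg)(1.01×10^7 m/s) / [(1×1.60×10^-19 C)(3.11×10^-4 T)] = 6400 m.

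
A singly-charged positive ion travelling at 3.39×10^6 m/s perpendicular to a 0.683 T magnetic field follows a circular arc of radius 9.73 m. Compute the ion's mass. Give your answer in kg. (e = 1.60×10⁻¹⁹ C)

qvB = mv²/r ⇒ m = qBr/v.
m = (1×1.60×10^-19)(0.683)(9.73) / (3.39×10^6) = 3.14×10^-25 kg.

m ≈ 3.14×10^-25 kg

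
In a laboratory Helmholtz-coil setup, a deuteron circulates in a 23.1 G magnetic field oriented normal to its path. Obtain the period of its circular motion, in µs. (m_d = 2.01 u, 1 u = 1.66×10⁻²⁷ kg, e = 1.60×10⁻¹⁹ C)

T ≈ 56.7 µs

The cyclotron period is independent of speed: T = 2πm/(qB).
T = 2π(3.34×10^-27) / [(1×1.60×10^-19)(2.31×10^-3)] = 5.67×10^-5 s.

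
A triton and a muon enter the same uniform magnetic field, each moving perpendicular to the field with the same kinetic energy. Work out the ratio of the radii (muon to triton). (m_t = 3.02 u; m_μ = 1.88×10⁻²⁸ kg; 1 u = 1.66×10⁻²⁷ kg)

ratio ≈ 0.194

r = √(2mK)/(qB) ⇒ at equal K, r ∝ √m/q.
r_{muon}/r_{triton} = 0.194.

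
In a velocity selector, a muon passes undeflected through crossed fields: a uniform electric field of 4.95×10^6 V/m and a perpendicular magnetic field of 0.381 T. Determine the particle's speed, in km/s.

For zero net force, qE = qvB, so v = E/B.
v = (4.95×10^6) / (0.381) = 1.30×10^7 m/s.

v ≈ 13000 km/s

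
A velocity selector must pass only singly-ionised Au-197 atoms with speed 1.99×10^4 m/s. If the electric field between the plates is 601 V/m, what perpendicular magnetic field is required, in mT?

B ≈ 30.2 mT

qE = qvB ⇒ B = E/v = (601) / (1.99×10^4) = 0.0302 T.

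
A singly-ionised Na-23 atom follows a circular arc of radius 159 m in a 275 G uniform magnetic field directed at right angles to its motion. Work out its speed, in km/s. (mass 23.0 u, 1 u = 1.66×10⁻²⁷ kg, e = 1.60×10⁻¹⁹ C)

From qvB = mv²/r, v = qBr/m.
v = (1×1.60×10^-19)(0.0275)(159) / (3.82×10^-26) = 1.83×10^7 m/s.

v ≈ 18300 km/s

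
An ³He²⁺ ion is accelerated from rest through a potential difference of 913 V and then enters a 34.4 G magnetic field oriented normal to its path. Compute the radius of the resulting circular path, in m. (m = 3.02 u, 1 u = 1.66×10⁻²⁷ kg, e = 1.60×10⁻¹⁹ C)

r ≈ 1.55 m

The kinetic energy gained is K = qV = (2×1.60×10^-19)(913) = 2.92×10^-16 J.
v = √(2K/m) = 3.41×10^5 m/s.
r = mv/(qB) = (5.01×10^-27)(3.41×10^5) / [(2×1.60×10^-19)(3.44×10^-3)] = 1.55 m.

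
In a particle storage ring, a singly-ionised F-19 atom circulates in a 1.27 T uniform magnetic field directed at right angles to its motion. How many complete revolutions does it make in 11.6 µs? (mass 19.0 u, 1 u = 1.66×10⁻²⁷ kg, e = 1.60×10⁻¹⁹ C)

T = 2πm/(qB) = 2π(3.154×10^-26) / [(1×1.60×10^-19)(1.27)] = 9.7525×10^-7 s.
N = t/T = 1.16×10^-5 / 9.7525×10^-7 ≈ 11.89, so 11 complete revolutions.

N = 11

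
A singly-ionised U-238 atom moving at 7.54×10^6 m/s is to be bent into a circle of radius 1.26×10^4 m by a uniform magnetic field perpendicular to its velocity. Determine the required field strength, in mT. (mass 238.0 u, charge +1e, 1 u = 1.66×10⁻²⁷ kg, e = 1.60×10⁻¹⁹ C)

qvB = mv²/r gives B = mv/(qr).
B = (3.95×10^-25)(7.54×10^6) / [(1×1.60×10^-19)(1.26×10^4)] = 1.48×10^-3 T.

B ≈ 1.48 mT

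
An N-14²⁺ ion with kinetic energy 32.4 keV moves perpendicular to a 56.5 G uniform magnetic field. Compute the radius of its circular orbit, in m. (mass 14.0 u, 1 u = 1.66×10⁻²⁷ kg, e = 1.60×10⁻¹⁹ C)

Convert the energy: K = 32.4 keV = 5.18×10^-15 J.
v = √(2K/m) = √(2·5.18×10^-15/2.32×10^-26) = 6.68×10^5 m/s.
r = mv/(qB) = (2.32×10^-26)(6.68×10^5) / [(2×1.60×10^-19)(5.65×10^-3)] = 8.59 m.

r ≈ 8.59 m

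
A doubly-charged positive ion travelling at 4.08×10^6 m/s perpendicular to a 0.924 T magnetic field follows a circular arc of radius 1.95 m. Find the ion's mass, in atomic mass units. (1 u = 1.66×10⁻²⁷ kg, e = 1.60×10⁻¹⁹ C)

qvB = mv²/r ⇒ m = qBr/v.
m = (2×1.60×10^-19)(0.924)(1.95) / (4.08×10^6) = 1.41×10^-25 kg = 85.1 u.

m ≈ 85.1 u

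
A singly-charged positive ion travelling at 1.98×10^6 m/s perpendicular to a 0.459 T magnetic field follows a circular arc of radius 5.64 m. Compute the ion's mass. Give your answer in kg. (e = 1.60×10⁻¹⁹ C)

qvB = mv²/r ⇒ m = qBr/v.
m = (1×1.60×10^-19)(0.459)(5.64) / (1.98×10^6) = 2.09×10^-25 kg.

m ≈ 2.09×10^-25 kg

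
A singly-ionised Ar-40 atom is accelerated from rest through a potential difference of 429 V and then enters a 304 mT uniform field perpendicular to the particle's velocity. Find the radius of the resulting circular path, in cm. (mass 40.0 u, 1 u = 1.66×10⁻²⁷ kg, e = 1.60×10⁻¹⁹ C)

The kinetic energy gained is K = qV = (1×1.60×10^-19)(429) = 6.86×10^-17 J.
v = √(2K/m) = 4.55×10^4 m/s.
r = mv/(qB) = (6.64×10^-26)(4.55×10^4) / [(1×1.60×10^-19)(0.304)] = 0.0621 m.

r ≈ 6.21 cm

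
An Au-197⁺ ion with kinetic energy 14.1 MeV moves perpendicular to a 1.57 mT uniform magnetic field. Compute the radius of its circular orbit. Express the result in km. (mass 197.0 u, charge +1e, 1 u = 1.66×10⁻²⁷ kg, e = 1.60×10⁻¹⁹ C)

r ≈ 4.84 km

Convert the energy: K = 14.1 MeV = 2.26×10^-12 J.
v = √(2K/m) = √(2·2.26×10^-12/3.27×10^-25) = 3.71×10^6 m/s.
r = mv/(qB) = (3.27×10^-25)(3.71×10^6) / [(1×1.60×10^-19)(1.57×10^-3)] = 4840 m.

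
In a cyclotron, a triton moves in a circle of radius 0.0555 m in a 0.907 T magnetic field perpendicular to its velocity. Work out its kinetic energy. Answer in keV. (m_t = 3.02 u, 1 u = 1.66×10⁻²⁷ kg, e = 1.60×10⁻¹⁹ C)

K ≈ 40.4 keV

v = qBr/m = (1×1.60×10^-19)(0.907)(0.0555) / (5.01×10^-27) = 1.61×10^6 m/s.
K = ½mv² = 0.5·(5.01×10^-27)·(1.61×10^6)² = 6.47×10^-15 J = 40.4 keV.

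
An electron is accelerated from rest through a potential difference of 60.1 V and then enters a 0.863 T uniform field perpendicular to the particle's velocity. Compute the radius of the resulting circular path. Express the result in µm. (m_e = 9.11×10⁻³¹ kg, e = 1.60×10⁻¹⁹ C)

r ≈ 30.3 µm

The kinetic energy gained is K = qV = (1×1.60×10^-19)(60.1) = 9.62×10^-18 J.
v = √(2K/m) = 4.59×10^6 m/s.
r = mv/(qB) = (9.11×10^-31)(4.59×10^6) / [(1×1.60×10^-19)(0.863)] = 3.03×10^-5 m.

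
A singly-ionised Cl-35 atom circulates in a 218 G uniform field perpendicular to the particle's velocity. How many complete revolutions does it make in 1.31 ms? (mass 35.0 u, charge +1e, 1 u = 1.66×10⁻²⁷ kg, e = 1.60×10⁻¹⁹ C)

T = 2πm/(qB) = 2π(5.81×10^-26) / [(1×1.60×10^-19)(0.0218)] = 1.0466×10^-4 s.
N = t/T = 1.31×10^-3 / 1.0466×10^-4 ≈ 12.52, so 12 complete revolutions.

N = 12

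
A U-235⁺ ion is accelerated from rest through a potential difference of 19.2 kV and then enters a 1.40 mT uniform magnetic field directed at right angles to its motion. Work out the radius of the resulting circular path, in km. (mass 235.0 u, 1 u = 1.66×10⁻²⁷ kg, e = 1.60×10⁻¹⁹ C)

The kinetic energy gained is K = qV = (1×1.60×10^-19)(1.92×10^4) = 3.07×10^-15 J.
v = √(2K/m) = 1.25×10^5 m/s.
r = mv/(qB) = (3.90×10^-25)(1.25×10^5) / [(1×1.60×10^-19)(1.40×10^-3)] = 219 m.

r ≈ 0.219 km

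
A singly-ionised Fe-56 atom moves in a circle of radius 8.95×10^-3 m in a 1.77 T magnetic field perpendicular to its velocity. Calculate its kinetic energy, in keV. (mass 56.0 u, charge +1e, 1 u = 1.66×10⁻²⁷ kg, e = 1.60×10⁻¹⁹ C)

K ≈ 0.216 keV

v = qBr/m = (1×1.60×10^-19)(1.77)(8.95×10^-3) / (9.30×10^-26) = 2.73×10^4 m/s.
K = ½mv² = 0.5·(9.30×10^-26)·(2.73×10^4)² = 3.46×10^-17 J = 0.216 keV.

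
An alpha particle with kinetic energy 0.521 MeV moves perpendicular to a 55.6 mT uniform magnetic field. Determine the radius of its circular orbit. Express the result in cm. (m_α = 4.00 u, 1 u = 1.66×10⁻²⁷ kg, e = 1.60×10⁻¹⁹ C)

Convert the energy: K = 0.521 MeV = 8.34×10^-14 J.
v = √(2K/m) = √(2·8.34×10^-14/6.64×10^-27) = 5.01×10^6 m/s.
r = mv/(qB) = (6.64×10^-27)(5.01×10^6) / [(2×1.60×10^-19)(0.0556)] = 1.87 m.

r ≈ 187 cm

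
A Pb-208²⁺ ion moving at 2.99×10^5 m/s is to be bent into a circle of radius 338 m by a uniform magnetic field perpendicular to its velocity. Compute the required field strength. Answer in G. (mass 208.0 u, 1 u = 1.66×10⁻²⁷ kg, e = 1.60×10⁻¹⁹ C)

B ≈ 9.54 G

qvB = mv²/r gives B = mv/(qr).
B = (3.45×10^-25)(2.99×10^5) / [(2×1.60×10^-19)(338)] = 9.54×10^-4 T.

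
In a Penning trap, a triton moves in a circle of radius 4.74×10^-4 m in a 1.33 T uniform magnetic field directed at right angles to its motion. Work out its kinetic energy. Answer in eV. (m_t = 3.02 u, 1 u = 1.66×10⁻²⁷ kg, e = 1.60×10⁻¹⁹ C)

K ≈ 6.34 eV

v = qBr/m = (1×1.60×10^-19)(1.33)(4.74×10^-4) / (5.01×10^-27) = 2.01×10^4 m/s.
K = ½mv² = 0.5·(5.01×10^-27)·(2.01×10^4)² = 1.01×10^-18 J = 6.34 eV.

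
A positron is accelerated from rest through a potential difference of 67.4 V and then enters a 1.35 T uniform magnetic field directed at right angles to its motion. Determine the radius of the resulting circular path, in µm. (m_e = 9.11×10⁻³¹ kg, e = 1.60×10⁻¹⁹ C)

The kinetic energy gained is K = qV = (1×1.60×10^-19)(67.4) = 1.08×10^-17 J.
v = √(2K/m) = 4.87×10^6 m/s.
r = mv/(qB) = (9.11×10^-31)(4.87×10^6) / [(1×1.60×10^-19)(1.35)] = 2.05×10^-5 m.

r ≈ 20.5 µm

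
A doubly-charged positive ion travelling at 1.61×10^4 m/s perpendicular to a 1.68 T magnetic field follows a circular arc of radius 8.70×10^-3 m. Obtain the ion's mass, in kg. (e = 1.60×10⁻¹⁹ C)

m ≈ 2.91×10^-25 kg

qvB = mv²/r ⇒ m = qBr/v.
m = (2×1.60×10^-19)(1.68)(8.70×10^-3) / (1.61×10^4) = 2.91×10^-25 kg.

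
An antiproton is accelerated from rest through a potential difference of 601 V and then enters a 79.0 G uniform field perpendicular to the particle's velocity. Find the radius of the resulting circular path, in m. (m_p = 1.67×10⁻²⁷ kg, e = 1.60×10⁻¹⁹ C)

The kinetic energy gained is K = qV = (1×1.60×10^-19)(601) = 9.62×10^-17 J.
v = √(2K/m) = 3.39×10^5 m/s.
r = mv/(qB) = (1.67×10^-27)(3.39×10^5) / [(1×1.60×10^-19)(7.90×10^-3)] = 0.448 m.

r ≈ 0.448 m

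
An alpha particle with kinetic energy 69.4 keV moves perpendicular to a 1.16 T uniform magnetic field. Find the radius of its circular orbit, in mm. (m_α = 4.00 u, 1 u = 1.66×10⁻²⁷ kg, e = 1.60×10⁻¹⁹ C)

r ≈ 32.7 mm

Convert the energy: K = 69.4 keV = 1.11×10^-14 J.
v = √(2K/m) = √(2·1.11×10^-14/6.64×10^-27) = 1.83×10^6 m/s.
r = mv/(qB) = (6.64×10^-27)(1.83×10^6) / [(2×1.60×10^-19)(1.16)] = 0.0327 m.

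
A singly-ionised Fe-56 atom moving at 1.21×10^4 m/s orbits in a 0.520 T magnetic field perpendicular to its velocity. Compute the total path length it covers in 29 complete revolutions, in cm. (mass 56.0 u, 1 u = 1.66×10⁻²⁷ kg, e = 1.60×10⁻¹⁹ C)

r = mv/(qB) = 0.0135 m, so one revolution covers 2πr = 0.0849 m.
In 29 revolutions: L = 29·2πr = 2.46 m.

L ≈ 246 cm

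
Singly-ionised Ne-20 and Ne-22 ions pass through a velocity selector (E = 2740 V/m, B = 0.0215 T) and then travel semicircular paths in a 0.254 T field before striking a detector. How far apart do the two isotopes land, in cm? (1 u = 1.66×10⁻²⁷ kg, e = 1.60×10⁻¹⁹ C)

Δd ≈ 2.08 cm

Both emerge at v = E/B₁ = 1.27×10^5 m/s.
r = mv/(qB₂), so r₁ = 0.1041 m and r₂ = 0.1145 m, giving Δr = 0.0104 m.
After a semicircle each ion lands a diameter 2r from the entry slit, so the separation is 2Δr = 0.0208 m.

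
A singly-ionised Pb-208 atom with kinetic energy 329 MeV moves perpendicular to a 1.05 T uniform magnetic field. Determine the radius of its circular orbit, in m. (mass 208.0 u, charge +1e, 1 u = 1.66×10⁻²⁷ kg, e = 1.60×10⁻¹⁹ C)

r ≈ 35.9 m

Convert the energy: K = 329 MeV = 5.26×10^-11 J.
v = √(2K/m) = √(2·5.26×10^-11/3.45×10^-25) = 1.75×10^7 m/s.
r = mv/(qB) = (3.45×10^-25)(1.75×10^7) / [(1×1.60×10^-19)(1.05)] = 35.9 m.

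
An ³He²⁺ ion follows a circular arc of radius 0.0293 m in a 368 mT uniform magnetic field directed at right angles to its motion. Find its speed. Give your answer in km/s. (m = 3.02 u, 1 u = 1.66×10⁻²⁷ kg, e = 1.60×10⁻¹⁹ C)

v ≈ 688 km/s

From qvB = mv²/r, v = qBr/m.
v = (2×1.60×10^-19)(0.368)(0.0293) / (5.01×10^-27) = 6.88×10^5 m/s.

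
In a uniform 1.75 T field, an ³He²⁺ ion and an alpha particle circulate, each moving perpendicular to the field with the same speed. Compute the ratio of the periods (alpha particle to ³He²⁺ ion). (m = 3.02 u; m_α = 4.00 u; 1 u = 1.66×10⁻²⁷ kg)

ratio ≈ 1.32

T = 2πm/(qB) is independent of speed, so T₂/T₁ = (m₂/q₂)/(m₁/q₁).
T_{alpha particle}/T_{³He²⁺ ion} = (6.64×10^-27/2e) / (5.01×10^-27/2e) = 1.32.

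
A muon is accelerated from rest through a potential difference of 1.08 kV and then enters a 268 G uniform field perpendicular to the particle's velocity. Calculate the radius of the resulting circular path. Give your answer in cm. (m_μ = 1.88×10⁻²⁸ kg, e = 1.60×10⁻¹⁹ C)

r ≈ 5.94 cm

The kinetic energy gained is K = qV = (1×1.60×10^-19)(1080) = 1.73×10^-16 J.
v = √(2K/m) = 1.36×10^6 m/s.
r = mv/(qB) = (1.88×10^-28)(1.36×10^6) / [(1×1.60×10^-19)(0.0268)] = 0.0594 m.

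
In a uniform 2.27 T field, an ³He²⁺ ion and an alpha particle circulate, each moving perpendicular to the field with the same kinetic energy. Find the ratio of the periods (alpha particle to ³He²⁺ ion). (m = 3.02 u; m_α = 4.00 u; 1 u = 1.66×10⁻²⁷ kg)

ratio ≈ 1.32

T = 2πm/(qB) is independent of speed, so T₂/T₁ = (m₂/q₂)/(m₁/q₁).
T_{alpha particle}/T_{³He²⁺ ion} = (6.64×10^-27/2e) / (5.01×10^-27/2e) = 1.32.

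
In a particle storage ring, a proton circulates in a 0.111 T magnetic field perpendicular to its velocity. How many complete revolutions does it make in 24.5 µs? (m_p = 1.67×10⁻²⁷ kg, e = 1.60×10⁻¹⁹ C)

N = 41

T = 2πm/(qB) = 2π(1.67×10^-27) / [(1×1.60×10^-19)(0.111)] = 5.9082×10^-7 s.
N = t/T = 2.45×10^-5 / 5.9082×10^-7 ≈ 41.47, so 41 complete revolutions.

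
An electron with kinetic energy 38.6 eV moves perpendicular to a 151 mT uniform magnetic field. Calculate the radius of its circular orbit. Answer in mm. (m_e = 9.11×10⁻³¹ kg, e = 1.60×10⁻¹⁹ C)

Convert the energy: K = 38.6 eV = 6.18×10^-18 J.
v = √(2K/m) = √(2·6.18×10^-18/9.11×10^-31) = 3.68×10^6 m/s.
r = mv/(qB) = (9.11×10^-31)(3.68×10^6) / [(1×1.60×10^-19)(0.151)] = 1.39×10^-4 m.

r ≈ 0.139 mm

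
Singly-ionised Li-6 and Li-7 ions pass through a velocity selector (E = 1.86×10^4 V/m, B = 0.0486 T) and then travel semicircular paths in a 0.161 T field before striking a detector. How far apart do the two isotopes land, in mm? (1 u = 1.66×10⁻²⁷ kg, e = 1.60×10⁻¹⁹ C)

Δd ≈ 49.3 mm

Both emerge at v = E/B₁ = 3.83×10^5 m/s.
r = mv/(qB₂), so r₁ = 0.1480 m and r₂ = 0.1726 m, giving Δr = 0.0247 m.
After a semicircle each ion lands a diameter 2r from the entry slit, so the separation is 2Δr = 0.0493 m.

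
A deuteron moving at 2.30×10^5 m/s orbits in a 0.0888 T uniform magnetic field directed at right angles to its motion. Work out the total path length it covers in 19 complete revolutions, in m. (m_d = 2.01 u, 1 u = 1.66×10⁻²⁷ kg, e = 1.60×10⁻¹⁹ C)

r = mv/(qB) = 0.0540 m, so one revolution covers 2πr = 0.339 m.
In 19 revolutions: L = 19·2πr = 6.45 m.

L ≈ 6.45 m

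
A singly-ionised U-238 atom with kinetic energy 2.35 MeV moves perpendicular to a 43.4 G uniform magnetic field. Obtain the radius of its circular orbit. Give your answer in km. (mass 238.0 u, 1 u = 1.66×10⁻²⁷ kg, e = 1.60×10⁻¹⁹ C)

Convert the energy: K = 2.35 MeV = 3.76×10^-13 J.
v = √(2K/m) = √(2·3.76×10^-13/3.95×10^-25) = 1.38×10^6 m/s.
r = mv/(qB) = (3.95×10^-25)(1.38×10^6) / [(1×1.60×10^-19)(4.34×10^-3)] = 785 m.

r ≈ 0.785 km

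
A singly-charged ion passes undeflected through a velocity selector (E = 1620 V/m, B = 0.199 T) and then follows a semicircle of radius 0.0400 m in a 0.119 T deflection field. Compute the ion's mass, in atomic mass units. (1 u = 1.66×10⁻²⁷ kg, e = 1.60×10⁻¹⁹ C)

m ≈ 56.4 u

v = E/B₁ = 8140 m/s.
From r = mv/(qB₂), m = qB₂r/v = (1×1.60×10^-19)(0.119)(0.0400) / (8140) = 9.36×10^-26 kg.
In atomic mass units: m = 9.36×10^-26 / 1.66×10^-27 = 56.4 u.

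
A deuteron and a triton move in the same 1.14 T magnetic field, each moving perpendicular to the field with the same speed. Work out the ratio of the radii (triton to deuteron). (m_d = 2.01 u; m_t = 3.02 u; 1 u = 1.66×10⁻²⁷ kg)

ratio ≈ 1.50

r = mv/(qB) ⇒ at equal v, r ∝ m/q.
r_{triton}/r_{deuteron} = 1.50.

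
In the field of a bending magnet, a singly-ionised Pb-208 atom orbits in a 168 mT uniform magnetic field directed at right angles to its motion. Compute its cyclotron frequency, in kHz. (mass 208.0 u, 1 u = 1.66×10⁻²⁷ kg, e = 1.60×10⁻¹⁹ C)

f ≈ 12.4 kHz

f = qB/(2πm) = (1×1.60×10^-19)(0.168) / [2π(3.45×10^-25)] = 1.24×10^4 Hz.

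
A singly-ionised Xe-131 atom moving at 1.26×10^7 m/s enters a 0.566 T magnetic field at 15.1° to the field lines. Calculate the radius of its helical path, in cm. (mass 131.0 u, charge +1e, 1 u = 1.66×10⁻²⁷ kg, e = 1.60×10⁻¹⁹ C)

Only the perpendicular component v⊥ = v sin15.1° = 3.28×10^6 m/s is bent by the field.
r = m v⊥ /(qB) = (2.17×10^-25)(3.28×10^6) / [(1×1.60×10^-19)(0.566)] = 7.88 m.

r ≈ 788 cm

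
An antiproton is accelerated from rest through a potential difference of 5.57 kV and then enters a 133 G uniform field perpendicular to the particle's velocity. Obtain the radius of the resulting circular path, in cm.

r ≈ 81.1 cm

The kinetic energy gained is K = qV = (1×1.60×10^-19)(5570) = 8.91×10^-16 J.
v = √(2K/m) = 1.03×10^6 m/s.
r = mv/(qB) = (1.67×10^-27)(1.03×10^6) / [(1×1.60×10^-19)(0.0133)] = 0.811 m.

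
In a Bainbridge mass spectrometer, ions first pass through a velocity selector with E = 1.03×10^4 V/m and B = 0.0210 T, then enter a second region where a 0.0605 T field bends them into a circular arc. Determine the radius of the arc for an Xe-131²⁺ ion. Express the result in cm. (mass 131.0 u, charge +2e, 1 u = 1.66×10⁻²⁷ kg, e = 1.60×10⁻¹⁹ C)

r ≈ 551 cm

The selector passes v = E/B = 1.03×10^4/0.0210 = 4.90×10^5 m/s.
In the deflection region, r = mv/(qB₂) = (2.17×10^-25)(4.90×10^5) / [(2×1.60×10^-19)(0.0605)] = 5.51 m.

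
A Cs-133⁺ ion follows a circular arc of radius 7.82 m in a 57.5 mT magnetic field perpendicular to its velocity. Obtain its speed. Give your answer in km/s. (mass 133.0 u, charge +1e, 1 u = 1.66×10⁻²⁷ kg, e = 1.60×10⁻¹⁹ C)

v ≈ 326 km/s

From qvB = mv²/r, v = qBr/m.
v = (1×1.60×10^-19)(0.0575)(7.82) / (2.21×10^-25) = 3.26×10^5 m/s.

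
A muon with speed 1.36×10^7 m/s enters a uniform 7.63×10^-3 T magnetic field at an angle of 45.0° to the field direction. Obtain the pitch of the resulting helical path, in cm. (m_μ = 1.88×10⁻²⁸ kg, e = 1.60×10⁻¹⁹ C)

The velocity component along B is v∥ = v cos45.0° = 9.62×10^6 m/s.
The cyclotron period T = 2πm/(qB) = 9.68×10^-7 s is set by m, q, B alone.
Pitch = v∥·T = (9.62×10^6)(9.68×10^-7) = 9.31 m.

pitch ≈ 931 cm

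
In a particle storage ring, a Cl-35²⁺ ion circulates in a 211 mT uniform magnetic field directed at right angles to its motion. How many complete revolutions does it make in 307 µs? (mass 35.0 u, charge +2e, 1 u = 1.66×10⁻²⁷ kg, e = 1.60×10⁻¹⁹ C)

T = 2πm/(qB) = 2π(5.81×10^-26) / [(2×1.60×10^-19)(0.211)] = 5.4066×10^-6 s.
N = t/T = 3.07×10^-4 / 5.4066×10^-6 ≈ 56.78, so 56 complete revolutions.

N = 56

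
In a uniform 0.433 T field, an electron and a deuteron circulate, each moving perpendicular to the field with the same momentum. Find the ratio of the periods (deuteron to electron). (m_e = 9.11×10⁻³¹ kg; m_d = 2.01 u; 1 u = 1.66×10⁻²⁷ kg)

T = 2πm/(qB) is independent of speed, so T₂/T₁ = (m₂/q₂)/(m₁/q₁).
T_{deuteron}/T_{electron} = (3.34×10^-27/1e) / (9.11×10^-31/1e) = 3660.

ratio ≈ 3660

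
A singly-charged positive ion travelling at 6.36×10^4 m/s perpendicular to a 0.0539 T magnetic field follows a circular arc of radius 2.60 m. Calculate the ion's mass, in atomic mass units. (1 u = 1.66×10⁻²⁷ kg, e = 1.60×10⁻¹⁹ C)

qvB = mv²/r ⇒ m = qBr/v.
m = (1×1.60×10^-19)(0.0539)(2.60) / (6.36×10^4) = 3.53×10^-25 kg = 212 u.

m ≈ 212 u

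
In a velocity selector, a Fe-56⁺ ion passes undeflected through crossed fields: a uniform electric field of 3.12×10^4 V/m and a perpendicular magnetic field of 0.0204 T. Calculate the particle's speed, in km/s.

v ≈ 1530 km/s

For zero net force, qE = qvB, so v = E/B.
v = (3.12×10^4) / (0.0204) = 1.53×10^6 m/s.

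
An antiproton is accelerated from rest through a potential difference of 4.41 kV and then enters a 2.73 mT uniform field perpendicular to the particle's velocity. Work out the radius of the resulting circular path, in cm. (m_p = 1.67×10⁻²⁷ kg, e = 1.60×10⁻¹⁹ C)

The kinetic energy gained is K = qV = (1×1.60×10^-19)(4410) = 7.06×10^-16 J.
v = √(2K/m) = 9.19×10^5 m/s.
r = mv/(qB) = (1.67×10^-27)(9.19×10^5) / [(1×1.60×10^-19)(2.73×10^-3)] = 3.51 m.

r ≈ 351 cm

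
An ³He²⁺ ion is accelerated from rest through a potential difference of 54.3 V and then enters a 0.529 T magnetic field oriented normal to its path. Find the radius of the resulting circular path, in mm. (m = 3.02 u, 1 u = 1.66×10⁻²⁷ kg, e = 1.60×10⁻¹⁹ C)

The kinetic energy gained is K = qV = (2×1.60×10^-19)(54.3) = 1.74×10^-17 J.
v = √(2K/m) = 8.33×10^4 m/s.
r = mv/(qB) = (5.01×10^-27)(8.33×10^4) / [(2×1.60×10^-19)(0.529)] = 2.47×10^-3 m.

r ≈ 2.47 mm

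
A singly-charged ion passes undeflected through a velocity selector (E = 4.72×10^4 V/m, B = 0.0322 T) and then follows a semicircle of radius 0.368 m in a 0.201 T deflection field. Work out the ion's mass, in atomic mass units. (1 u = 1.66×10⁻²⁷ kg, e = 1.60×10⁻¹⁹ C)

m ≈ 4.86 u

v = E/B₁ = 1.47×10^6 m/s.
From r = mv/(qB₂), m = qB₂r/v = (1×1.60×10^-19)(0.201)(0.368) / (1.47×10^6) = 8.07×10^-27 kg.
In atomic mass units: m = 8.07×10^-27 / 1.66×10^-27 = 4.86 u.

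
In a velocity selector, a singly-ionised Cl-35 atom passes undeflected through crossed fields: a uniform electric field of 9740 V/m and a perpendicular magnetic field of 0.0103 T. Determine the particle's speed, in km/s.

v ≈ 946 km/s

For zero net force, qE = qvB, so v = E/B.
v = (9740) / (0.0103) = 9.46×10^5 m/s.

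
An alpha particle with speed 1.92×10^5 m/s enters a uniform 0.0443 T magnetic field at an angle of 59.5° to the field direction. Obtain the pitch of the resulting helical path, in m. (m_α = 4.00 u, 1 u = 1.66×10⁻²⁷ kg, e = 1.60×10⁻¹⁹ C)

pitch ≈ 0.287 m

The velocity component along B is v∥ = v cos59.5° = 9.74×10^4 m/s.
The cyclotron period T = 2πm/(qB) = 2.94×10^-6 s is set by m, q, B alone.
Pitch = v∥·T = (9.74×10^4)(2.94×10^-6) = 0.287 m.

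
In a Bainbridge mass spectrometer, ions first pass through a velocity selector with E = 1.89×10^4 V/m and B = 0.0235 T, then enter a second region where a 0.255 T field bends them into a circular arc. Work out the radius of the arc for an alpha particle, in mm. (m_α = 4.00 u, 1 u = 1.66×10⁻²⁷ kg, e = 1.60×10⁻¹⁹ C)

The selector passes v = E/B = 1.89×10^4/0.0235 = 8.04×10^5 m/s.
In the deflection region, r = mv/(qB₂) = (6.64×10^-27)(8.04×10^5) / [(2×1.60×10^-19)(0.255)] = 0.0654 m.

r ≈ 65.4 mm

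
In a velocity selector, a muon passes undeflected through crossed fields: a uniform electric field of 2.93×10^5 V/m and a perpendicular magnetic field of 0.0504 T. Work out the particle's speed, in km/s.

v ≈ 5810 km/s

For zero net force, qE = qvB, so v = E/B.
v = (2.93×10^5) / (0.0504) = 5.81×10^6 m/s.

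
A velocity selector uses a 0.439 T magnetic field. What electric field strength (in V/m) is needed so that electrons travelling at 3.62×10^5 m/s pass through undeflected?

E ≈ 1.59×10^5 V/m

qE = qvB ⇒ E = vB = (3.62×10^5)(0.439) = 1.59×10^5 V/m.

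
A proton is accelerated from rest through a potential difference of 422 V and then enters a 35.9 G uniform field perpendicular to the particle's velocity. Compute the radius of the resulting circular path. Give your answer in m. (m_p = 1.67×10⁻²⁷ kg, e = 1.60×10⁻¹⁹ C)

The kinetic energy gained is K = qV = (1×1.60×10^-19)(422) = 6.75×10^-17 J.
v = √(2K/m) = 2.84×10^5 m/s.
r = mv/(qB) = (1.67×10^-27)(2.84×10^5) / [(1×1.60×10^-19)(3.59×10^-3)] = 0.827 m.

r ≈ 0.827 m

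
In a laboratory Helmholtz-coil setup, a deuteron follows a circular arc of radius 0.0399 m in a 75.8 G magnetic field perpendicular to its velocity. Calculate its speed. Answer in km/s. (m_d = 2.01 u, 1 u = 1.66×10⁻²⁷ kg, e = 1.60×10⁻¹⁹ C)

From qvB = mv²/r, v = qBr/m.
v = (1×1.60×10^-19)(7.58×10^-3)(0.0399) / (3.34×10^-27) = 1.45×10^4 m/s.

v ≈ 14.5 km/s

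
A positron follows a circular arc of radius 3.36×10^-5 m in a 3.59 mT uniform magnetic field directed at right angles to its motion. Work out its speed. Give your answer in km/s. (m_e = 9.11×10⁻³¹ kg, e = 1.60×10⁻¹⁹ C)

From qvB = mv²/r, v = qBr/m.
v = (1×1.60×10^-19)(3.59×10^-3)(3.36×10^-5) / (9.11×10^-31) = 2.12×10^4 m/s.

v ≈ 21.2 km/s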